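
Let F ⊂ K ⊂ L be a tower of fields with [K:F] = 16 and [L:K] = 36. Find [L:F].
[L:F] = 576

The tower law says that for any tower of field extensions F ⊂ K ⊂ L with finite degrees, [L:F] = [L:K] · [K:F]. Here this gives [L:F] = 36 · 16 = 576.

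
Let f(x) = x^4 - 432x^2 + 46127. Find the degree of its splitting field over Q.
[K : Q] = 4

Solving the quadratic in x^2: x^2 = (432 ± √(432^2 - 4·46127))/2 = (432 ± √2116)/2 = (432 ± 46)/2, giving x^2 = 239 or x^2 = 193. So f(x) = (x^2 - 239)(x^2 - 193) and the roots of f are ±√239, ±√193. Hence the splitting field is K = Q(√239, √193). Since 239 and 193 are distinct squarefree integers > 1, their product 46127 is not a perfect square, so √193 ∉ Q(√239). By the tower law [K:Q] = [Q(√239,√193):Q(√239)] · [Q(√239):Q] = 2 · 2 = 4.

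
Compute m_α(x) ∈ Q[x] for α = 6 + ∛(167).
m_α(x) = x^3 - 18x^2 + 108x - 383

Set β = α - 6 = ∛(167), so β^3 = 167. Then (α - 6)^3 - 167 = 0, i.e. α is a root of g(x) = (x - 6)^3 - 167 = x^3 - 18x^2 + 108x - 383. Since g(x) = h(x - 6) where h(x) = x^3 - 167, and h is irreducible over Q (because 167 is not a perfect cube, so h has no rational root, and a monic cubic with no rational root is irreducible), g is also irreducible (irreducibility is preserved under the substitution x → x - 6). Hence m_α(x) = x^3 - 18x^2 + 108x - 383.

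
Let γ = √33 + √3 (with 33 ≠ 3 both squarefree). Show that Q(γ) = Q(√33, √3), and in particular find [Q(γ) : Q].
[Q(γ) : Q] = 4 (equivalently, Q(γ) = Q(√33, √3))

Obviously Q(γ) ⊆ Q(√33, √3), and [Q(√33, √3):Q] = 4 (since 33, 3 are distinct squarefree integers > 1 with 99 not a perfect square). To show equality we compute the minimal polynomial of γ. From γ = √33 + √3: γ^2 = 33 + 2√(99) + 3 = 36 + 2√(99), so γ^2 - 36 = 2√(99); squaring, (γ^2 - 36)^2 = 4·99, i.e. γ^4 - 72γ^2 + 1296 - 396 = 0, i.e. γ^4 - 72γ^2 + 900 = 0. So γ is a root of x^4 - 72x^2 + 900. This polynomial is irreducible over Q: it has no rational root (each ±√33 ± √3 is irrational), and any factorization into two quadratics over Q would force √(99) ∈ Q (pairing opposite roots) or √33, √3 ∈ Q (other pairings), all impossible. Hence [Q(γ):Q] = 4 = [Q(√33, √3):Q], so Q(γ) = Q(√33, √3).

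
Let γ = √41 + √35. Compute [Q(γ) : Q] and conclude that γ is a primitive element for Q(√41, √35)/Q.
[Q(γ) : Q] = 4 (equivalently, Q(γ) = Q(√41, √35))

Obviously Q(γ) ⊆ Q(√41, √35), and [Q(√41, √35):Q] = 4 (since 41, 35 are distinct squarefree integers > 1 with 1435 not a perfect square). To show equality we compute the minimal polynomial of γ. From γ = √41 + √35: γ^2 = 41 + 2√(1435) + 35 = 76 + 2√(1435), so γ^2 - 76 = 2√(1435); squaring, (γ^2 - 76)^2 = 4·1435, i.e. γ^4 - 152γ^2 + 5776 - 5740 = 0, i.e. γ^4 - 152γ^2 + 36 = 0. So γ is a root of x^4 - 152x^2 + 36. This polynomial is irreducible over Q: it has no rational root (each ±√41 ± √35 is irrational), and any factorization into two quadratics over Q would force √(1435) ∈ Q (pairing opposite roots) or √41, √35 ∈ Q (other pairings), all impossible. Hence [Q(γ):Q] = 4 = [Q(√41, √35):Q], so Q(γ) = Q(√41, √35).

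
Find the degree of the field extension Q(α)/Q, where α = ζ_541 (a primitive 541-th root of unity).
[Q(α):Q] = 540

The minimal polynomial of ζ_541 over Q is the 541-th cyclotomic polynomial Φ_541(x), which is irreducible over Q and has degree φ(541) = 540. Hence [Q(α):Q] = φ(541) = 540.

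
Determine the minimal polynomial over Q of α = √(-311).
m_α(x) = x^2 + 311

α satisfies α^2 + 311 = 0, so x^2 + 311 annihilates α. Since d = -311 is squarefree and ≠ 1, it is not a perfect square in Q, so x^2 + 311 has no rational root and is therefore irreducible over Q (a degree-2 polynomial over a field is irreducible iff it has no root). Hence m_α(x) = x^2 + 311.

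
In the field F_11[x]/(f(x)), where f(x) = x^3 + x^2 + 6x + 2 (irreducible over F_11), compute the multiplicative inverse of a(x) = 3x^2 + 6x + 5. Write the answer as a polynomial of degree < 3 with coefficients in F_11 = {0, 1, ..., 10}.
a(x)^(-1) ≡ 2x^2 + 2x + 5 (mod f(x))

Since f is irreducible over F_11, F_11[x]/(f) is a field and a(x) ≠ 0 has an inverse. Apply the extended Euclidean algorithm to f(x) and a(x) in F_11[x]: f(x) = (4x + 7)·a(x) + (10x);  a(x) = (8x + 5)·(10x) + (5). The last nonzero remainder is the constant 5 = gcd(f, a) in F_11. Back-substituting through the division chain expresses 5 = s(x)·a(x) + t(x)·f(x) with s(x) ≡ 10x^2 + 10x + 3 (mod f), so (10x^2 + 10x + 3)·a(x) ≡ 5 (mod f). Multiplying by 5^(-1) ≡ 9 in F_11 gives a(x)^(-1) ≡ 9·(10x^2 + 10x + 3) ≡ 2x^2 + 2x + 5 (mod f). Check: (3x^2 + 6x + 5)·(2x^2 + 2x + 5) = 6x^4 + 7x^3 + 4x^2 + 7x + 3 ≡ 1 (mod x^3 + x^2 + 6x + 2).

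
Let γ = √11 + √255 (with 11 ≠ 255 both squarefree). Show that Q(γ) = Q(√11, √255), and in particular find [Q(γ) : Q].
[Q(γ) : Q] = 4 (equivalently, Q(γ) = Q(√11, √255))

Obviously Q(γ) ⊆ Q(√11, √255), and [Q(√11, √255):Q] = 4 (since 11, 255 are distinct squarefree integers > 1 with 2805 not a perfect square). To show equality we compute the minimal polynomial of γ. From γ = √11 + √255: γ^2 = 11 + 2√(2805) + 255 = 266 + 2√(2805), so γ^2 - 266 = 2√(2805); squaring, (γ^2 - 266)^2 = 4·2805, i.e. γ^4 - 532γ^2 + 70756 - 11220 = 0, i.e. γ^4 - 532γ^2 + 59536 = 0. So γ is a root of x^4 - 532x^2 + 59536. This polynomial is irreducible over Q: it has no rational root (each ±√11 ± √255 is irrational), and any factorization into two quadratics over Q would force √(2805) ∈ Q (pairing opposite roots) or √11, √255 ∈ Q (other pairings), all impossible. Hence [Q(γ):Q] = 4 = [Q(√11, √255):Q], so Q(γ) = Q(√11, √255).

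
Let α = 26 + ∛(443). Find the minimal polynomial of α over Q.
m_α(x) = x^3 - 78x^2 + 2028x - 18019

Set β = α - 26 = ∛(443), so β^3 = 443. Then (α - 26)^3 - 443 = 0, i.e. α is a root of g(x) = (x - 26)^3 - 443 = x^3 - 78x^2 + 2028x - 18019. Since g(x) = h(x - 26) where h(x) = x^3 - 443, and h is irreducible over Q (because 443 is not a perfect cube, so h has no rational root, and a monic cubic with no rational root is irreducible), g is also irreducible (irreducibility is preserved under the substitution x → x - 26). Hence m_α(x) = x^3 - 78x^2 + 2028x - 18019.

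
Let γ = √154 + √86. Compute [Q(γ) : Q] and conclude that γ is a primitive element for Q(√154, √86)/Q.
[Q(γ) : Q] = 4 (equivalently, Q(γ) = Q(√154, √86))

Obviously Q(γ) ⊆ Q(√154, √86), and [Q(√154, √86):Q] = 4 (since 154, 86 are distinct squarefree integers > 1 with 13244 not a perfect square). To show equality we compute the minimal polynomial of γ. From γ = √154 + √86: γ^2 = 154 + 2√(13244) + 86 = 240 + 2√(13244), so γ^2 - 240 = 2√(13244); squaring, (γ^2 - 240)^2 = 4·13244, i.e. γ^4 - 480γ^2 + 57600 - 52976 = 0, i.e. γ^4 - 480γ^2 + 4624 = 0. So γ is a root of x^4 - 480x^2 + 4624. This polynomial is irreducible over Q: it has no rational root (each ±√154 ± √86 is irrational), and any factorization into two quadratics over Q would force √(13244) ∈ Q (pairing opposite roots) or √154, √86 ∈ Q (other pairings), all impossible. Hence [Q(γ):Q] = 4 = [Q(√154, √86):Q], so Q(γ) = Q(√154, √86).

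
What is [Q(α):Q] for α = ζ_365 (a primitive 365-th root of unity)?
[Q(α):Q] = 288

The minimal polynomial of ζ_365 over Q is the 365-th cyclotomic polynomial Φ_365(x), which is irreducible over Q and has degree φ(365) = 288. Hence [Q(α):Q] = φ(365) = 288.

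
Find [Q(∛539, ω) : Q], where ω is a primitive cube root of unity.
[Q(∛539, ω) : Q] = 6

[Q(∛539):Q] = 3 (min poly x^3 - 539, irreducible since 539 is not a perfect cube). [Q(ω):Q] = 2 (min poly x^2 + x + 1). Since Q(∛539) ⊂ R and ω ∉ R, we have ω ∉ Q(∛539), so x^2 + x + 1 remains irreducible over Q(∛539) and [Q(∛539, ω) : Q(∛539)] = 2. By the tower law, [Q(∛539, ω) : Q] = 3 · 2 = 6. (In fact Q(∛539, ω) is the splitting field of x^3 - 539 over Q.)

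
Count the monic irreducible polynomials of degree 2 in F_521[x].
There are 135460 monic irreducible polynomials of degree 2 over F_521

Each element of F_{521^2} that lies in no proper subfield is a root of exactly one monic irreducible of degree 2 over F_521, and each such polynomial has 2 distinct roots in F_{521^2}. By Möbius inversion the count is N_521(2) = (1/2) Σ_{d|2} μ(2/d) · 521^d = (1/2)(μ(2)·521^1 + μ(1)·521^2) = 270920/2 = 135460.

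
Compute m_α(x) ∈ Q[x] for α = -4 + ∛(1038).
m_α(x) = x^3 + 12x^2 + 48x - 974

Set β = α + 4 = ∛(1038), so β^3 = 1038. Then (α + 4)^3 - 1038 = 0, i.e. α is a root of g(x) = (x + 4)^3 - 1038 = x^3 + 12x^2 + 48x - 974. Since g(x) = h(x + 4) where h(x) = x^3 - 1038, and h is irreducible over Q (because 1038 is not a perfect cube, so h has no rational root, and a monic cubic with no rational root is irreducible), g is also irreducible (irreducibility is preserved under the substitution x → x + 4). Hence m_α(x) = x^3 + 12x^2 + 48x - 974.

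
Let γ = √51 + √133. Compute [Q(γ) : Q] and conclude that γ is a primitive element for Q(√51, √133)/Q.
[Q(γ) : Q] = 4 (equivalently, Q(γ) = Q(√51, √133))

Obviously Q(γ) ⊆ Q(√51, √133), and [Q(√51, √133):Q] = 4 (since 51, 133 are distinct squarefree integers > 1 with 6783 not a perfect square). To show equality we compute the minimal polynomial of γ. From γ = √51 + √133: γ^2 = 51 + 2√(6783) + 133 = 184 + 2√(6783), so γ^2 - 184 = 2√(6783); squaring, (γ^2 - 184)^2 = 4·6783, i.e. γ^4 - 368γ^2 + 33856 - 27132 = 0, i.e. γ^4 - 368γ^2 + 6724 = 0. So γ is a root of x^4 - 368x^2 + 6724. This polynomial is irreducible over Q: it has no rational root (each ±√51 ± √133 is irrational), and any factorization into two quadratics over Q would force √(6783) ∈ Q (pairing opposite roots) or √51, √133 ∈ Q (other pairings), all impossible. Hence [Q(γ):Q] = 4 = [Q(√51, √133):Q], so Q(γ) = Q(√51, √133).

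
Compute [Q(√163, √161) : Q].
[Q(√163, √161) : Q] = 4

[Q(√163):Q] = 2 (min poly x^2 - 163, irreducible since 163 is squarefree > 1). For the top step, suppose √161 ∈ Q(√163), say √161 = c + d√163 with c, d ∈ Q. Squaring: 161 = c^2 + 163d^2 + 2cd√163. Since √163 ∉ Q this forces 2cd = 0. If d = 0 then √161 = c ∈ Q, contradicting 161 squarefree > 1. If c = 0 then 161 = 163d^2, so 163·161 = (163d)^2 is a perfect square in Q — but 163·161 = 26243 is not a perfect square (since 163 and 161 are distinct squarefree integers). Contradiction. Hence √161 ∉ Q(√163), so x^2 - 161 stays irreducible over Q(√163) and [Q(√163, √161) : Q(√163)] = 2. By the tower law, [Q(√163, √161) : Q] = 2 · 2 = 4.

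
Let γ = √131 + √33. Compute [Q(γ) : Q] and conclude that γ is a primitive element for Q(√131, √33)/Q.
[Q(γ) : Q] = 4 (equivalently, Q(γ) = Q(√131, √33))

Obviously Q(γ) ⊆ Q(√131, √33), and [Q(√131, √33):Q] = 4 (since 131, 33 are distinct squarefree integers > 1 with 4323 not a perfect square). To show equality we compute the minimal polynomial of γ. From γ = √131 + √33: γ^2 = 131 + 2√(4323) + 33 = 164 + 2√(4323), so γ^2 - 164 = 2√(4323); squaring, (γ^2 - 164)^2 = 4·4323, i.e. γ^4 - 328γ^2 + 26896 - 17292 = 0, i.e. γ^4 - 328γ^2 + 9604 = 0. So γ is a root of x^4 - 328x^2 + 9604. This polynomial is irreducible over Q: it has no rational root (each ±√131 ± √33 is irrational), and any factorization into two quadratics over Q would force √(4323) ∈ Q (pairing opposite roots) or √131, √33 ∈ Q (other pairings), all impossible. Hence [Q(γ):Q] = 4 = [Q(√131, √33):Q], so Q(γ) = Q(√131, √33).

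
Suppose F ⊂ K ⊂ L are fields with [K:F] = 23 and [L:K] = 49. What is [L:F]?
[L:F] = 1127

The tower law says that for any tower of field extensions F ⊂ K ⊂ L with finite degrees, [L:F] = [L:K] · [K:F]. Here this gives [L:F] = 49 · 23 = 1127.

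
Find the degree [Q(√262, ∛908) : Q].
[Q(√262, ∛908) : Q] = 6

Let L = Q(√262, ∛908). Since Q(√262) ⊂ L and [Q(√262):Q] = 2, the tower law gives 2 | [L:Q]. Likewise Q(∛908) ⊂ L with [Q(∛908):Q] = 3 (because 908 is not a perfect cube), so 3 | [L:Q]. As gcd(2,3) = 1, [L:Q] is divisible by 6. Conversely L is generated over Q by √262 and ∛908, so [L:Q] ≤ 2·3 = 6. Therefore [Q(√262, ∛908) : Q] = 6.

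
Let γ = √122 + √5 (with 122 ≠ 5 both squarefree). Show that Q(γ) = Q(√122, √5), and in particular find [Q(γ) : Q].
[Q(γ) : Q] = 4 (equivalently, Q(γ) = Q(√122, √5))

Obviously Q(γ) ⊆ Q(√122, √5), and [Q(√122, √5):Q] = 4 (since 122, 5 are distinct squarefree integers > 1 with 610 not a perfect square). To show equality we compute the minimal polynomial of γ. From γ = √122 + √5: γ^2 = 122 + 2√(610) + 5 = 127 + 2√(610), so γ^2 - 127 = 2√(610); squaring, (γ^2 - 127)^2 = 4·610, i.e. γ^4 - 254γ^2 + 16129 - 2440 = 0, i.e. γ^4 - 254γ^2 + 13689 = 0. So γ is a root of x^4 - 254x^2 + 13689. This polynomial is irreducible over Q: it has no rational root (each ±√122 ± √5 is irrational), and any factorization into two quadratics over Q would force √(610) ∈ Q (pairing opposite roots) or √122, √5 ∈ Q (other pairings), all impossible. Hence [Q(γ):Q] = 4 = [Q(√122, √5):Q], so Q(γ) = Q(√122, √5).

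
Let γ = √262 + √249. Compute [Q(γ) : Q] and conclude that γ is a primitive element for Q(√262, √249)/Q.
[Q(γ) : Q] = 4 (equivalently, Q(γ) = Q(√262, √249))

Obviously Q(γ) ⊆ Q(√262, √249), and [Q(√262, √249):Q] = 4 (since 262, 249 are distinct squarefree integers > 1 with 65238 not a perfect square). To show equality we compute the minimal polynomial of γ. From γ = √262 + √249: γ^2 = 262 + 2√(65238) + 249 = 511 + 2√(65238), so γ^2 - 511 = 2√(65238); squaring, (γ^2 - 511)^2 = 4·65238, i.e. γ^4 - 1022γ^2 + 261121 - 260952 = 0, i.e. γ^4 - 1022γ^2 + 169 = 0. So γ is a root of x^4 - 1022x^2 + 169. This polynomial is irreducible over Q: it has no rational root (each ±√262 ± √249 is irrational), and any factorization into two quadratics over Q would force √(65238) ∈ Q (pairing opposite roots) or √262, √249 ∈ Q (other pairings), all impossible. Hence [Q(γ):Q] = 4 = [Q(√262, √249):Q], so Q(γ) = Q(√262, √249).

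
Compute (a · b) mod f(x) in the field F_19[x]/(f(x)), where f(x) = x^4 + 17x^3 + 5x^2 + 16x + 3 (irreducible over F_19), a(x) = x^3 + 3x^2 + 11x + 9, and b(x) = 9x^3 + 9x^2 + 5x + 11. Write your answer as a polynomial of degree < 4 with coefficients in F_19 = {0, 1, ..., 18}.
a · b ≡ 9x^3 + 18x^2 + 16x + 11 (mod f(x))

Multiply in F_19[x]: a(x)·b(x) = (x^3 + 3x^2 + 11x + 9)·(9x^3 + 9x^2 + 5x + 11) = 9x^6 + 17x^5 + 17x^4 + 16x^3 + 17x^2 + 14x + 4. This has degree ≥ 4, so divide by f(x) over F_19: 9x^6 + 17x^5 + 17x^4 + 16x^3 + 17x^2 + 14x + 4 = (9x^2 + 16x + 4)·(x^4 + 17x^3 + 5x^2 + 16x + 3) + (9x^3 + 18x^2 + 16x + 11). Hence a·b ≡ 9x^3 + 18x^2 + 16x + 11 (mod f). (F_19[x]/(f) is a field with 19^4 = 130321 elements since f is irreducible of degree 4.)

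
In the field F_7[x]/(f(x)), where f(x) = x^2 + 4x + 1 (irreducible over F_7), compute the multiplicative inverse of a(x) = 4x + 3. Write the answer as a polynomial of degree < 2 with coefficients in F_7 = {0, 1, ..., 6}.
a(x)^(-1) ≡ 2x + 3 (mod f(x))

Since f is irreducible over F_7, F_7[x]/(f) is a field and a(x) ≠ 0 has an inverse. Apply the extended Euclidean algorithm to f(x) and a(x) in F_7[x]: f(x) = (2x + 3)·a(x) + (6). The last nonzero remainder is the constant 6 = gcd(f, a) in F_7. Back-substituting through the division chain expresses 6 = s(x)·a(x) + t(x)·f(x) with s(x) ≡ 5x + 4 (mod f), so (5x + 4)·a(x) ≡ 6 (mod f). Multiplying by 6^(-1) ≡ 6 in F_7 gives a(x)^(-1) ≡ 6·(5x + 4) ≡ 2x + 3 (mod f). Check: (4x + 3)·(2x + 3) = x^2 + 4x + 2 ≡ 1 (mod x^2 + 4x + 1).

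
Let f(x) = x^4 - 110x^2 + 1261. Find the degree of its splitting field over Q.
[K : Q] = 4

Solving the quadratic in x^2: x^2 = (110 ± √(110^2 - 4·1261))/2 = (110 ± √7056)/2 = (110 ± 84)/2, giving x^2 = 97 or x^2 = 13. So f(x) = (x^2 - 97)(x^2 - 13) and the roots of f are ±√97, ±√13. Hence the splitting field is K = Q(√97, √13). Since 97 and 13 are distinct squarefree integers > 1, their product 1261 is not a perfect square, so √13 ∉ Q(√97). By the tower law [K:Q] = [Q(√97,√13):Q(√97)] · [Q(√97):Q] = 2 · 2 = 4.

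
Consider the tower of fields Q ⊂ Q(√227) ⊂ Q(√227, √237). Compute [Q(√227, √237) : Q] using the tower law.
[Q(√227, √237) : Q] = 4

[Q(√227):Q] = 2 (min poly x^2 - 227, irreducible since 227 is squarefree > 1). For the top step, suppose √237 ∈ Q(√227), say √237 = c + d√227 with c, d ∈ Q. Squaring: 237 = c^2 + 227d^2 + 2cd√227. Since √227 ∉ Q this forces 2cd = 0. If d = 0 then √237 = c ∈ Q, contradicting 237 squarefree > 1. If c = 0 then 237 = 227d^2, so 227·237 = (227d)^2 is a perfect square in Q — but 227·237 = 53799 is not a perfect square (since 227 and 237 are distinct squarefree integers). Contradiction. Hence √237 ∉ Q(√227), so x^2 - 237 stays irreducible over Q(√227) and [Q(√227, √237) : Q(√227)] = 2. By the tower law, [Q(√227, √237) : Q] = 2 · 2 = 4.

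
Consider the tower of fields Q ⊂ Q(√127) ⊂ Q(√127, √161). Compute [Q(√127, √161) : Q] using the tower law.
[Q(√127, √161) : Q] = 4

[Q(√127):Q] = 2 (min poly x^2 - 127, irreducible since 127 is squarefree > 1). For the top step, suppose √161 ∈ Q(√127), say √161 = c + d√127 with c, d ∈ Q. Squaring: 161 = c^2 + 127d^2 + 2cd√127. Since √127 ∉ Q this forces 2cd = 0. If d = 0 then √161 = c ∈ Q, contradicting 161 squarefree > 1. If c = 0 then 161 = 127d^2, so 127·161 = (127d)^2 is a perfect square in Q — but 127·161 = 20447 is not a perfect square (since 127 and 161 are distinct squarefree integers). Contradiction. Hence √161 ∉ Q(√127), so x^2 - 161 stays irreducible over Q(√127) and [Q(√127, √161) : Q(√127)] = 2. By the tower law, [Q(√127, √161) : Q] = 2 · 2 = 4.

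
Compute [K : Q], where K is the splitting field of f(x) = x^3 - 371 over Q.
[K : Q] = 6

The roots of x^3 - 371 are ∛371, ω∛371, ω^2∛371 where ω = e^(2πi/3) is a primitive cube root of unity, so K = Q(∛371, ω). Now [Q(∛371):Q] = 3 (since 371 is not a perfect cube, x^3 - 371 is irreducible) and [Q(ω):Q] = 2. Both 2 and 3 divide [K:Q], and [K:Q] ≤ 3·2 = 6, so [K:Q] = 6. (Equivalently: Q(∛371) ⊂ R but ω ∉ R, so [K : Q(∛371)] = 2.)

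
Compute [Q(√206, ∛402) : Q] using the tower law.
[Q(√206, ∛402) : Q] = 6

Let L = Q(√206, ∛402). Since Q(√206) ⊂ L and [Q(√206):Q] = 2, the tower law gives 2 | [L:Q]. Likewise Q(∛402) ⊂ L with [Q(∛402):Q] = 3 (because 402 is not a perfect cube), so 3 | [L:Q]. As gcd(2,3) = 1, [L:Q] is divisible by 6. Conversely L is generated over Q by √206 and ∛402, so [L:Q] ≤ 2·3 = 6. Therefore [Q(√206, ∛402) : Q] = 6.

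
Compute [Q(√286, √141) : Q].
[Q(√286, √141) : Q] = 4

[Q(√286):Q] = 2 (min poly x^2 - 286, irreducible since 286 is squarefree > 1). For the top step, suppose √141 ∈ Q(√286), say √141 = c + d√286 with c, d ∈ Q. Squaring: 141 = c^2 + 286d^2 + 2cd√286. Since √286 ∉ Q this forces 2cd = 0. If d = 0 then √141 = c ∈ Q, contradicting 141 squarefree > 1. If c = 0 then 141 = 286d^2, so 286·141 = (286d)^2 is a perfect square in Q — but 286·141 = 40326 is not a perfect square (since 286 and 141 are distinct squarefree integers). Contradiction. Hence √141 ∉ Q(√286), so x^2 - 141 stays irreducible over Q(√286) and [Q(√286, √141) : Q(√286)] = 2. By the tower law, [Q(√286, √141) : Q] = 2 · 2 = 4.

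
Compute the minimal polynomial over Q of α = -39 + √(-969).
m_α(x) = x^2 + 78x + 2490

From α + 39 = √(-969), squaring gives (α + 39)^2 = -969, i.e. α^2 + 78α + 1521 = -969, so α^2 + 78α + 2490 = 0. The discriminant of x^2 + 78x + 2490 is (78)^2 - 4·(2490) = 6084 - 9960 = -3876, and 4·(-969) is not a perfect square in Q since -969 is squarefree and ≠ 1. Hence x^2 + 78x + 2490 is irreducible over Q and is the minimal polynomial of α.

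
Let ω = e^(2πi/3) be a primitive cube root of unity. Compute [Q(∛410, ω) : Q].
[Q(∛410, ω) : Q] = 6

[Q(∛410):Q] = 3 (min poly x^3 - 410, irreducible since 410 is not a perfect cube). [Q(ω):Q] = 2 (min poly x^2 + x + 1). Since Q(∛410) ⊂ R and ω ∉ R, we have ω ∉ Q(∛410), so x^2 + x + 1 remains irreducible over Q(∛410) and [Q(∛410, ω) : Q(∛410)] = 2. By the tower law, [Q(∛410, ω) : Q] = 3 · 2 = 6. (In fact Q(∛410, ω) is the splitting field of x^3 - 410 over Q.)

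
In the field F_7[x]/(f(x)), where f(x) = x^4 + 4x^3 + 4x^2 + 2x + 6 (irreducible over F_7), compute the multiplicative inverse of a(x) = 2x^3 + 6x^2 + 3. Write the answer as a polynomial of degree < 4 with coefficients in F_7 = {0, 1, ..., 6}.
a(x)^(-1) ≡ 2x^3 + 4x^2 + 6x + 6 (mod f(x))

Since f is irreducible over F_7, F_7[x]/(f) is a field and a(x) ≠ 0 has an inverse. Apply the extended Euclidean algorithm to f(x) and a(x) in F_7[x]: f(x) = (4x + 4)·a(x) + (x^2 + 4x + 1);  a(x) = (2x + 5)·(x^2 + 4x + 1) + (6x + 5);  (x^2 + 4x + 1) = (6x + 5)·(6x + 5) + (4). The last nonzero remainder is the constant 4 = gcd(f, a) in F_7. Back-substituting through the division chain expresses 4 = s(x)·a(x) + t(x)·f(x) with s(x) ≡ x^3 + 2x^2 + 3x + 3 (mod f), so (x^3 + 2x^2 + 3x + 3)·a(x) ≡ 4 (mod f). Multiplying by 4^(-1) ≡ 2 in F_7 gives a(x)^(-1) ≡ 2·(x^3 + 2x^2 + 3x + 3) ≡ 2x^3 + 4x^2 + 6x + 6 (mod f). Check: (2x^3 + 6x^2 + 3)·(2x^3 + 4x^2 + 6x + 6) = 4x^6 + 6x^5 + x^4 + 5x^3 + 6x^2 + 4x + 4 ≡ 1 (mod x^4 + 4x^3 + 4x^2 + 2x + 6).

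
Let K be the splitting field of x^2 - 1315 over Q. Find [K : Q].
[K : Q] = 2

f(x) = x^2 - 1315 factors as (x - √1315)(x + √1315). The splitting field is K = Q(√1315). Since 1315 is squarefree and > 1, it is not a perfect square, so x^2 - 1315 is irreducible over Q and [Q(√1315) : Q] = 2. Hence [K : Q] = 2.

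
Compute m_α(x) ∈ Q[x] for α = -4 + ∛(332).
m_α(x) = x^3 + 12x^2 + 48x - 268

Set β = α + 4 = ∛(332), so β^3 = 332. Then (α + 4)^3 - 332 = 0, i.e. α is a root of g(x) = (x + 4)^3 - 332 = x^3 + 12x^2 + 48x - 268. Since g(x) = h(x + 4) where h(x) = x^3 - 332, and h is irreducible over Q (because 332 is not a perfect cube, so h has no rational root, and a monic cubic with no rational root is irreducible), g is also irreducible (irreducibility is preserved under the substitution x → x + 4). Hence m_α(x) = x^3 + 12x^2 + 48x - 268.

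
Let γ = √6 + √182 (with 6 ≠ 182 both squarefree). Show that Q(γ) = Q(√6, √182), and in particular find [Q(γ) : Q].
[Q(γ) : Q] = 4 (equivalently, Q(γ) = Q(√6, √182))

Obviously Q(γ) ⊆ Q(√6, √182), and [Q(√6, √182):Q] = 4 (since 6, 182 are distinct squarefree integers > 1 with 1092 not a perfect square). To show equality we compute the minimal polynomial of γ. From γ = √6 + √182: γ^2 = 6 + 2√(1092) + 182 = 188 + 2√(1092), so γ^2 - 188 = 2√(1092); squaring, (γ^2 - 188)^2 = 4·1092, i.e. γ^4 - 376γ^2 + 35344 - 4368 = 0, i.e. γ^4 - 376γ^2 + 30976 = 0. So γ is a root of x^4 - 376x^2 + 30976. This polynomial is irreducible over Q: it has no rational root (each ±√6 ± √182 is irrational), and any factorization into two quadratics over Q would force √(1092) ∈ Q (pairing opposite roots) or √6, √182 ∈ Q (other pairings), all impossible. Hence [Q(γ):Q] = 4 = [Q(√6, √182):Q], so Q(γ) = Q(√6, √182).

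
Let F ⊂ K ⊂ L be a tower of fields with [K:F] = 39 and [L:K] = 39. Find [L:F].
[L:F] = 1521

The tower law says that for any tower of field extensions F ⊂ K ⊂ L with finite degrees, [L:F] = [L:K] · [K:F]. Here this gives [L:F] = 39 · 39 = 1521.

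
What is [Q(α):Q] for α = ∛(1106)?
[Q(α):Q] = 3

The minimal polynomial of α is x^3 - 1106, irreducible over Q since 1106 is not a perfect cube (so x^3 - 1106 has no rational root). Hence [Q(α):Q] = deg(m_α) = 3.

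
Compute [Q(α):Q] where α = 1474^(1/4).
[Q(α):Q] = 4

α is a root of x^4 - 1474. By Eisenstein's criterion at the prime p = 2 (which divides the constant term 1474 but p^2 = 4 does not, since 1474 is squarefree), x^4 - 1474 is irreducible over Q. Hence [Q(α):Q] = 4.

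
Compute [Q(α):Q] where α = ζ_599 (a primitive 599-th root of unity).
[Q(α):Q] = 598

The minimal polynomial of ζ_599 over Q is the 599-th cyclotomic polynomial Φ_599(x), which is irreducible over Q and has degree φ(599) = 598. Hence [Q(α):Q] = φ(599) = 598.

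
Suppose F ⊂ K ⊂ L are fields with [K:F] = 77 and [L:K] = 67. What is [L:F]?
[L:F] = 5159

The tower law says that for any tower of field extensions F ⊂ K ⊂ L with finite degrees, [L:F] = [L:K] · [K:F]. Here this gives [L:F] = 67 · 77 = 5159.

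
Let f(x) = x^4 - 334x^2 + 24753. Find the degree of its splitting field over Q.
[K : Q] = 4

Solving the quadratic in x^2: x^2 = (334 ± √(334^2 - 4·24753))/2 = (334 ± √12544)/2 = (334 ± 112)/2, giving x^2 = 111 or x^2 = 223. So f(x) = (x^2 - 111)(x^2 - 223) and the roots of f are ±√111, ±√223. Hence the splitting field is K = Q(√111, √223). Since 111 and 223 are distinct squarefree integers > 1, their product 24753 is not a perfect square, so √223 ∉ Q(√111). By the tower law [K:Q] = [Q(√111,√223):Q(√111)] · [Q(√111):Q] = 2 · 2 = 4.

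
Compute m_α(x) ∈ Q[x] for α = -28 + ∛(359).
m_α(x) = x^3 + 84x^2 + 2352x + 21593

Set β = α + 28 = ∛(359), so β^3 = 359. Then (α + 28)^3 - 359 = 0, i.e. α is a root of g(x) = (x + 28)^3 - 359 = x^3 + 84x^2 + 2352x + 21593. Since g(x) = h(x + 28) where h(x) = x^3 - 359, and h is irreducible over Q (because 359 is not a perfect cube, so h has no rational root, and a monic cubic with no rational root is irreducible), g is also irreducible (irreducibility is preserved under the substitution x → x + 28). Hence m_α(x) = x^3 + 84x^2 + 2352x + 21593.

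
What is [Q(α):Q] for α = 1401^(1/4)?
[Q(α):Q] = 4

α is a root of x^4 - 1401. By Eisenstein's criterion at the prime p = 3 (which divides the constant term 1401 but p^2 = 9 does not, since 1401 is squarefree), x^4 - 1401 is irreducible over Q. Hence [Q(α):Q] = 4.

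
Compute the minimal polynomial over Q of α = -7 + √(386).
m_α(x) = x^2 + 14x - 337

From α + 7 = √(386), squaring gives (α + 7)^2 = 386, i.e. α^2 + 14α + 49 = 386, so α^2 + 14α - 337 = 0. The discriminant of x^2 + 14x - 337 is (14)^2 - 4·(-337) = 196 + 1348 = 1544, and 4·(386) is not a perfect square in Q since 386 is squarefree and ≠ 1. Hence x^2 + 14x - 337 is irreducible over Q and is the minimal polynomial of α.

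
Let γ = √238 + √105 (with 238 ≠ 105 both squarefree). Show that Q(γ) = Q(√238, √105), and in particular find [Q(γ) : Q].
[Q(γ) : Q] = 4 (equivalently, Q(γ) = Q(√238, √105))

Obviously Q(γ) ⊆ Q(√238, √105), and [Q(√238, √105):Q] = 4 (since 238, 105 are distinct squarefree integers > 1 with 24990 not a perfect square). To show equality we compute the minimal polynomial of γ. From γ = √238 + √105: γ^2 = 238 + 2√(24990) + 105 = 343 + 2√(24990), so γ^2 - 343 = 2√(24990); squaring, (γ^2 - 343)^2 = 4·24990, i.e. γ^4 - 686γ^2 + 117649 - 99960 = 0, i.e. γ^4 - 686γ^2 + 17689 = 0. So γ is a root of x^4 - 686x^2 + 17689. This polynomial is irreducible over Q: it has no rational root (each ±√238 ± √105 is irrational), and any factorization into two quadratics over Q would force √(24990) ∈ Q (pairing opposite roots) or √238, √105 ∈ Q (other pairings), all impossible. Hence [Q(γ):Q] = 4 = [Q(√238, √105):Q], so Q(γ) = Q(√238, √105).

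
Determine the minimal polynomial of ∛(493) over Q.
m_α(x) = x^3 - 493

α satisfies α^3 = 493, so x^3 - 493 annihilates α. By the rational root test, a rational root p/q (in lowest terms) of x^3 - 493 would satisfy p^3 = 493 q^3, forcing q = 1 and p^3 = 493; but 493 is not a perfect cube, contradiction. A monic cubic over Q with no rational root is irreducible (any nontrivial factorization would include a linear factor). Hence x^3 - 493 is the minimal polynomial of α, and in particular [Q(α):Q] = 3.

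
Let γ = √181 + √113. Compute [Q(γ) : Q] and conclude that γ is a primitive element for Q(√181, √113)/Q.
[Q(γ) : Q] = 4 (equivalently, Q(γ) = Q(√181, √113))

Obviously Q(γ) ⊆ Q(√181, √113), and [Q(√181, √113):Q] = 4 (since 181, 113 are distinct squarefree integers > 1 with 20453 not a perfect square). To show equality we compute the minimal polynomial of γ. From γ = √181 + √113: γ^2 = 181 + 2√(20453) + 113 = 294 + 2√(20453), so γ^2 - 294 = 2√(20453); squaring, (γ^2 - 294)^2 = 4·20453, i.e. γ^4 - 588γ^2 + 86436 - 81812 = 0, i.e. γ^4 - 588γ^2 + 4624 = 0. So γ is a root of x^4 - 588x^2 + 4624. This polynomial is irreducible over Q: it has no rational root (each ±√181 ± √113 is irrational), and any factorization into two quadratics over Q would force √(20453) ∈ Q (pairing opposite roots) or √181, √113 ∈ Q (other pairings), all impossible. Hence [Q(γ):Q] = 4 = [Q(√181, √113):Q], so Q(γ) = Q(√181, √113).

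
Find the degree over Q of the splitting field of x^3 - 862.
[K : Q] = 6

The roots of x^3 - 862 are ∛862, ω∛862, ω^2∛862 where ω = e^(2πi/3) is a primitive cube root of unity, so K = Q(∛862, ω). Now [Q(∛862):Q] = 3 (since 862 is not a perfect cube, x^3 - 862 is irreducible) and [Q(ω):Q] = 2. Both 2 and 3 divide [K:Q], and [K:Q] ≤ 3·2 = 6, so [K:Q] = 6. (Equivalently: Q(∛862) ⊂ R but ω ∉ R, so [K : Q(∛862)] = 2.)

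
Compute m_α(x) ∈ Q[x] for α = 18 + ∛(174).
m_α(x) = x^3 - 54x^2 + 972x - 6006

Set β = α - 18 = ∛(174), so β^3 = 174. Then (α - 18)^3 - 174 = 0, i.e. α is a root of g(x) = (x - 18)^3 - 174 = x^3 - 54x^2 + 972x - 6006. Since g(x) = h(x - 18) where h(x) = x^3 - 174, and h is irreducible over Q (because 174 is not a perfect cube, so h has no rational root, and a monic cubic with no rational root is irreducible), g is also irreducible (irreducibility is preserved under the substitution x → x - 18). Hence m_α(x) = x^3 - 54x^2 + 972x - 6006.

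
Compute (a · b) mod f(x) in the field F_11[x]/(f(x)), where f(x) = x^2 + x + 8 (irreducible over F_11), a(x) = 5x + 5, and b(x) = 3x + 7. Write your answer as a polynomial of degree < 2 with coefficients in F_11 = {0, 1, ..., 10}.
a · b ≡ 2x + 3 (mod f(x))

Multiply in F_11[x]: a(x)·b(x) = (5x + 5)·(3x + 7) = 4x^2 + 6x + 2. This has degree ≥ 2, so divide by f(x) over F_11: 4x^2 + 6x + 2 = (4)·(x^2 + x + 8) + (2x + 3). Hence a·b ≡ 2x + 3 (mod f). (F_11[x]/(f) is a field with 11^2 = 121 elements since f is irreducible of degree 2.)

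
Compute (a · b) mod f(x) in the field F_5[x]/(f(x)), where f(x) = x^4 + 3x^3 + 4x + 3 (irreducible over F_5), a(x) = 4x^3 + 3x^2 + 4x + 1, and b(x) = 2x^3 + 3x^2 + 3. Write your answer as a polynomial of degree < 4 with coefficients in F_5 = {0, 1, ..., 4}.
a · b ≡ 4x^3 + 2x^2 + 3 (mod f(x))

Multiply in F_5[x]: a(x)·b(x) = (4x^3 + 3x^2 + 4x + 1)·(2x^3 + 3x^2 + 3) = 3x^6 + 3x^5 + 2x^4 + x^3 + 2x^2 + 2x + 3. This has degree ≥ 4, so divide by f(x) over F_5: 3x^6 + 3x^5 + 2x^4 + x^3 + 2x^2 + 2x + 3 = (3x^2 + 4x)·(x^4 + 3x^3 + 4x + 3) + (4x^3 + 2x^2 + 3). Hence a·b ≡ 4x^3 + 2x^2 + 3 (mod f). (F_5[x]/(f) is a field with 5^4 = 625 elements since f is irreducible of degree 4.)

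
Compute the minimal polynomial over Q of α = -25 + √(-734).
m_α(x) = x^2 + 50x + 1359

From α + 25 = √(-734), squaring gives (α + 25)^2 = -734, i.e. α^2 + 50α + 625 = -734, so α^2 + 50α + 1359 = 0. The discriminant of x^2 + 50x + 1359 is (50)^2 - 4·(1359) = 2500 - 5436 = -2936, and 4·(-734) is not a perfect square in Q since -734 is squarefree and ≠ 1. Hence x^2 + 50x + 1359 is irreducible over Q and is the minimal polynomial of α.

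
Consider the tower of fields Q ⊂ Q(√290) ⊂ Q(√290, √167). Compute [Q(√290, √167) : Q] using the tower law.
[Q(√290, √167) : Q] = 4

[Q(√290):Q] = 2 (min poly x^2 - 290, irreducible since 290 is squarefree > 1). For the top step, suppose √167 ∈ Q(√290), say √167 = c + d√290 with c, d ∈ Q. Squaring: 167 = c^2 + 290d^2 + 2cd√290. Since √290 ∉ Q this forces 2cd = 0. If d = 0 then √167 = c ∈ Q, contradicting 167 squarefree > 1. If c = 0 then 167 = 290d^2, so 290·167 = (290d)^2 is a perfect square in Q — but 290·167 = 48430 is not a perfect square (since 290 and 167 are distinct squarefree integers). Contradiction. Hence √167 ∉ Q(√290), so x^2 - 167 stays irreducible over Q(√290) and [Q(√290, √167) : Q(√290)] = 2. By the tower law, [Q(√290, √167) : Q] = 2 · 2 = 4.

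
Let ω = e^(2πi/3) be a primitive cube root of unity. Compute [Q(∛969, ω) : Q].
[Q(∛969, ω) : Q] = 6

[Q(∛969):Q] = 3 (min poly x^3 - 969, irreducible since 969 is not a perfect cube). [Q(ω):Q] = 2 (min poly x^2 + x + 1). Since Q(∛969) ⊂ R and ω ∉ R, we have ω ∉ Q(∛969), so x^2 + x + 1 remains irreducible over Q(∛969) and [Q(∛969, ω) : Q(∛969)] = 2. By the tower law, [Q(∛969, ω) : Q] = 3 · 2 = 6. (In fact Q(∛969, ω) is the splitting field of x^3 - 969 over Q.)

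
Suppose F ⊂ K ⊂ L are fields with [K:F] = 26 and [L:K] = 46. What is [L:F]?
[L:F] = 1196

The tower law says that for any tower of field extensions F ⊂ K ⊂ L with finite degrees, [L:F] = [L:K] · [K:F]. Here this gives [L:F] = 46 · 26 = 1196.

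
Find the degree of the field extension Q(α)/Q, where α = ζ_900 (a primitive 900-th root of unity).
[Q(α):Q] = 240

The minimal polynomial of ζ_900 over Q is the 900-th cyclotomic polynomial Φ_900(x), which is irreducible over Q and has degree φ(900) = 240. Hence [Q(α):Q] = φ(900) = 240.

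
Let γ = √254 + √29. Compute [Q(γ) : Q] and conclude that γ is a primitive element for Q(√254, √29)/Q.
[Q(γ) : Q] = 4 (equivalently, Q(γ) = Q(√254, √29))

Obviously Q(γ) ⊆ Q(√254, √29), and [Q(√254, √29):Q] = 4 (since 254, 29 are distinct squarefree integers > 1 with 7366 not a perfect square). To show equality we compute the minimal polynomial of γ. From γ = √254 + √29: γ^2 = 254 + 2√(7366) + 29 = 283 + 2√(7366), so γ^2 - 283 = 2√(7366); squaring, (γ^2 - 283)^2 = 4·7366, i.e. γ^4 - 566γ^2 + 80089 - 29464 = 0, i.e. γ^4 - 566γ^2 + 50625 = 0. So γ is a root of x^4 - 566x^2 + 50625. This polynomial is irreducible over Q: it has no rational root (each ±√254 ± √29 is irrational), and any factorization into two quadratics over Q would force √(7366) ∈ Q (pairing opposite roots) or √254, √29 ∈ Q (other pairings), all impossible. Hence [Q(γ):Q] = 4 = [Q(√254, √29):Q], so Q(γ) = Q(√254, √29).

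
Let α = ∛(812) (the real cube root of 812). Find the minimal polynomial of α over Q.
m_α(x) = x^3 - 812

α satisfies α^3 = 812, so x^3 - 812 annihilates α. By the rational root test, a rational root p/q (in lowest terms) of x^3 - 812 would satisfy p^3 = 812 q^3, forcing q = 1 and p^3 = 812; but 812 is not a perfect cube, contradiction. A monic cubic over Q with no rational root is irreducible (any nontrivial factorization would include a linear factor). Hence x^3 - 812 is the minimal polynomial of α, and in particular [Q(α):Q] = 3.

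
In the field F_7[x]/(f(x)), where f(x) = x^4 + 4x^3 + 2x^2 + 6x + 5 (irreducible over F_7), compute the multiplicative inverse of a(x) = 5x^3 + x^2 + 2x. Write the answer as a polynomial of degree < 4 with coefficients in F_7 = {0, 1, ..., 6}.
a(x)^(-1) ≡ 5x + 5 (mod f(x))

Since f is irreducible over F_7, F_7[x]/(f) is a field and a(x) ≠ 0 has an inverse. Apply the extended Euclidean algorithm to f(x) and a(x) in F_7[x]: f(x) = (3x + 3)·a(x) + (5). The last nonzero remainder is the constant 5 = gcd(f, a) in F_7. Back-substituting through the division chain expresses 5 = s(x)·a(x) + t(x)·f(x) with s(x) ≡ 4x + 4 (mod f), so (4x + 4)·a(x) ≡ 5 (mod f). Multiplying by 5^(-1) ≡ 3 in F_7 gives a(x)^(-1) ≡ 3·(4x + 4) ≡ 5x + 5 (mod f). Check: (5x^3 + x^2 + 2x)·(5x + 5) = 4x^4 + 2x^3 + x^2 + 3x ≡ 1 (mod x^4 + 4x^3 + 2x^2 + 6x + 5).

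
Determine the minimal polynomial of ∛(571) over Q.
m_α(x) = x^3 - 571

α satisfies α^3 = 571, so x^3 - 571 annihilates α. By the rational root test, a rational root p/q (in lowest terms) of x^3 - 571 would satisfy p^3 = 571 q^3, forcing q = 1 and p^3 = 571; but 571 is not a perfect cube, contradiction. A monic cubic over Q with no rational root is irreducible (any nontrivial factorization would include a linear factor). Hence x^3 - 571 is the minimal polynomial of α, and in particular [Q(α):Q] = 3.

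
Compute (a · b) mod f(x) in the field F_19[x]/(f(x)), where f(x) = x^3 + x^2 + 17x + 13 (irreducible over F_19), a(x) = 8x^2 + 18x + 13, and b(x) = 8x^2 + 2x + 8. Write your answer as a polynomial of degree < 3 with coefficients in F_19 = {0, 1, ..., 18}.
a · b ≡ 8x^2 + 5x + 15 (mod f(x))

Multiply in F_19[x]: a(x)·b(x) = (8x^2 + 18x + 13)·(8x^2 + 2x + 8) = 7x^4 + 8x^3 + 14x^2 + 18x + 9. This has degree ≥ 3, so divide by f(x) over F_19: 7x^4 + 8x^3 + 14x^2 + 18x + 9 = (7x + 1)·(x^3 + x^2 + 17x + 13) + (8x^2 + 5x + 15). Hence a·b ≡ 8x^2 + 5x + 15 (mod f). (F_19[x]/(f) is a field with 19^3 = 6859 elements since f is irreducible of degree 3.)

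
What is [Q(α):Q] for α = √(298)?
[Q(α):Q] = 2

[Q(α):Q] equals the degree of the minimal polynomial of α. Here α^2 = 298 and x^2 - 298 is irreducible (d = 298 is squarefree, ≠ 1, hence not a square), so deg(m_α) = 2. Thus [Q(α):Q] = 2.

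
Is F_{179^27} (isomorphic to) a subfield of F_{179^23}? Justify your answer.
No: F_{179^27} is not a subfield of F_{179^23}

F_{p^m} embeds in F_{p^n} iff m | n. Here 27 ∤ 23 (since 23 = 0·27 + 23 with remainder 23 ≠ 0), so F_{179^27} is not a subfield of F_{179^23}. Equivalently: if it were, the tower law would give 27 = [F_{179^27}:F_179] dividing [F_{179^23}:F_179] = 23, contradiction.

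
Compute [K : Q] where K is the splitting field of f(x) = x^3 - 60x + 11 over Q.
[K : Q] = 6

By the rational root test, any rational root of the monic integer polynomial f(x) = x^3 - 60x + 11 must be an integer dividing the constant term 11, i.e. one of ±{1, 11}. Evaluating: f(1) = -48, f(-1) = 70, f(11) = 682, f(-11) = -660; none is 0, so f has no rational root and is therefore irreducible over Q (a cubic with no linear factor over a field is irreducible). For an irreducible cubic, the Galois group is A_3 or S_3 according as the discriminant disc(f) = -4a^3 - 27b^2 = -4·(-60)^3 - 27·(11)^2 = 860733 is or is not a square in Q. Here disc(f) = 860733 is not a perfect square in Q, so the Galois group of f over Q is not contained in A_3 and must be all of S_3. The splitting field has degree |S_3| = 6 over Q, so [K : Q] = 6.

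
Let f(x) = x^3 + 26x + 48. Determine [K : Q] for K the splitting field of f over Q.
[K : Q] = 6

By the rational root test, any rational root of the monic integer polynomial f(x) = x^3 + 26x + 48 must be an integer dividing the constant term 48, i.e. one of ±{1, 2, 3, 4, 6, 8, 12, 16, 24, 48}. Evaluating: f(1) = 75, f(-1) = 21, f(2) = 108, f(-2) = -12, f(3) = 153, f(-3) = -57, f(4) = 216, f(-4) = -120, f(6) = 420, f(-6) = -324, f(8) = 768, f(-8) = -672, f(12) = 2088, f(-12) = -1992, f(16) = 4560, f(-16) = -4464, f(24) = 14496, f(-24) = -14400, f(48) = 111888, f(-48) = -111792; none is 0, so f has no rational root and is therefore irreducible over Q (a cubic with no linear factor over a field is irreducible). For an irreducible cubic, the Galois group is A_3 or S_3 according as the discriminant disc(f) = -4a^3 - 27b^2 = -4·(26)^3 - 27·(48)^2 = -132512 is or is not a square in Q. Here disc(f) = -132512 is not a perfect square in Q, so the Galois group of f over Q is not contained in A_3 and must be all of S_3. The splitting field has degree |S_3| = 6 over Q, so [K : Q] = 6.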